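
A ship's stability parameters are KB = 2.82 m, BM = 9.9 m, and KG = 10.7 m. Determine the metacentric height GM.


Formula: GM = KB + BM - KG
Step 1 — KM = KB + BM = 2.82 + 9.9 = 12.72 m
Step 2 — GM = KM - KG = 12.72 - 10.7 = 2.02 m

2.02 m


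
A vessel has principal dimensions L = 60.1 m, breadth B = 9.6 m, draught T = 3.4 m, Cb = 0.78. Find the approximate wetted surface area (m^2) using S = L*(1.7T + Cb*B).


Formula: S = 1.7*L*T + V/T with V = Cb*L*B*T, i.e. S = L * (1.7*T + Cb*B)
Step 1 — 1.7*T = 1.7 * 3.4 = 5.78 m
Step 2 — Cb*B = 0.78 * 9.6 = 7.488 m
Step 3 — 1.7*T + Cb*B = 5.78 + 7.488 = 13.268 m
Step 4 — S = 60.1 * 13.268 ≈ 797.41 m^2 (5 s.f.)

797.41 m^2


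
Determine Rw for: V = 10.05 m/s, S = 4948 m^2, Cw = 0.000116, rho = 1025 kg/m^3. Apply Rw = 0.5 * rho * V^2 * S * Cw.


Formula: Rw = 0.5 * rho * V^2 * S * Cw
Step 1 — V^2 = 10.05^2 = 101.0025
Step 2 — 0.5 * rho * V^2 = 0.5 * 1025 * 101.0025 = 51763.78125
Step 3 — Rw = 51763.78125 * 4948 * 0.000116 ≈ 29711 N (5 s.f.)

29711 N


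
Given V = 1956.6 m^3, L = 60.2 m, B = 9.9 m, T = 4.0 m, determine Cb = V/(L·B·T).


Formula: Cb = V / (L * B * T)
Step 1 — L * B * T = 60.2 * 9.9 * 4.0 = 2383.92 m^3
Step 2 — Cb = 1956.6 / 2383.92 ≈ 0.82075 (5 s.f.)

0.82075


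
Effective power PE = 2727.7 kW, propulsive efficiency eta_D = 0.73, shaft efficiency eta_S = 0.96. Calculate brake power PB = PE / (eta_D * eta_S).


Formula: PB = PE / (eta_D * eta_S)
Step 1 — combined efficiency = eta_D * eta_S = 0.73 * 0.96 = 0.7008
Step 2 — PB = 2727.7 / 0.7008 ≈ 3892.3 kW (5 s.f.)

3892.3 kW


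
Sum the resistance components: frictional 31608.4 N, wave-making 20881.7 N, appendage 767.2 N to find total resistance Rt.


Formula: Rt = Rf + Rw + Ra
Substituting: Rt = 31608.4 + 20881.7 + 767.2
Result: Rt = 53257.3 N

53257.3 N


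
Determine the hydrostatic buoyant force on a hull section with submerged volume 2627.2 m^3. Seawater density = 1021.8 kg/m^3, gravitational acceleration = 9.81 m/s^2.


Formula: Fb = rho * g * V
Substituting: Fb = 1021.8 * 9.81 * 2627.2
Intermediate: 1021.8 * 9.81 = 10023.858
Result: Fb = 10023.858 * 2627.2 ≈ 26335000 N (5 s.f.)

26335000 N


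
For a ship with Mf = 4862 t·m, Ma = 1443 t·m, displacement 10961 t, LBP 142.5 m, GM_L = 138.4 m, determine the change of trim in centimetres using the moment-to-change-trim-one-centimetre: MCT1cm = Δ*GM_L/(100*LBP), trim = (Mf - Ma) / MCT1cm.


Formula: net trimming moment = Mf - Ma; MCT1cm = Δ*GM_L/(100*LBP); trim = net moment / MCT1cm
Step 1 — net trimming moment = 4862 - 1443 = 3419 t·m
Step 2 — MCT1cm = 10961 * 138.4 / (100 * 142.5) = 106.4563 t·m/cm
Step 3 — trim = 3419 / 106.4563 ≈ 32.116 cm (5 s.f.)

32.116 cm


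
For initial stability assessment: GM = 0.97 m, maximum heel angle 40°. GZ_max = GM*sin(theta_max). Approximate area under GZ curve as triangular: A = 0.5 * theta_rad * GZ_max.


Formula: GZ_max = GM * sin(theta); Area = 0.5 * theta_rad * GZ_max
Step 1 — GZ_max = 0.97 * sin(40°) = 0.97 * 0.642788 = 0.623504 m
Step 2 — theta_rad = 40 * pi/180 = 0.698132 rad
Step 3 — Area = 0.5 * 0.698132 * 0.623504 ≈ 0.21764 m·rad (5 s.f.)

0.21764 m·rad


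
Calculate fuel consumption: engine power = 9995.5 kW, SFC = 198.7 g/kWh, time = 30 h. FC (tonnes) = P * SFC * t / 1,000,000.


Formula: FC (tonnes) = P * SFC * t / 1,000,000
Step 1 — P * SFC * t = 9995.5 * 198.7 * 30 = 59583175.5 g
Step 2 — FC (tonnes) = 59583175.5 / 1,000,000 ≈ 59.583 tonnes (5 s.f.)

59.583 tonnes


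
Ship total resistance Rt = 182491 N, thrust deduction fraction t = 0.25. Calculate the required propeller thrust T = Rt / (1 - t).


Formula: T = Rt / (1 - t)
Step 1 — (1 - t) = 1 - 0.25 = 0.75
Step 2 — T = 182491 / 0.75 ≈ 243320 N (5 s.f.)

243320 N


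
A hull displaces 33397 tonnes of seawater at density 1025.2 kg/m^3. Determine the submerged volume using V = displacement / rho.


Formula: V = mass / rho
Step 1 — convert tonnes to kg: 33397 t * 1000 = 33397000 kg
Step 2 — V = 33397000 / 1025.2 ≈ 32576 m^3 (5 s.f.)

32576 m^3


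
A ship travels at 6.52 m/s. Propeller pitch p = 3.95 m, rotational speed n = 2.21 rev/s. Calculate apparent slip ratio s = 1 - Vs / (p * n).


Formula: s = 1 - Vs / (p * n)
Step 1 — p * n = 3.95 * 2.21 = 8.7295
Step 2 — Vs / (p*n) = 6.52 / 8.7295 = 0.746893 (6 d.p.)
Step 3 — s = 1 - 0.746893 = 0.253107

0.253107


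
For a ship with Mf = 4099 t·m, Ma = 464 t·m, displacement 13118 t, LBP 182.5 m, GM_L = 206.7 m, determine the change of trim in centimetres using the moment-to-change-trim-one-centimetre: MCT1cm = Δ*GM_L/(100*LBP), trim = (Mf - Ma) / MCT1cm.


Formula: net trimming moment = Mf - Ma; MCT1cm = Δ*GM_L/(100*LBP); trim = net moment / MCT1cm
Step 1 — net trimming moment = 4099 - 464 = 3635 t·m
Step 2 — MCT1cm = 13118 * 206.7 / (100 * 182.5) = 148.5748 t·m/cm
Step 3 — trim = 3635 / 148.5748 ≈ 24.466 cm (5 s.f.)

24.466 cm


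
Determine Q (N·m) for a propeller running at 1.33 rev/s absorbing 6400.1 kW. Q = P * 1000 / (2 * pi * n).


Formula: Q = P_W / (2 * pi * n)
Step 1 — P_W = 6400.1 kW * 1000 = 6400100.0 W
Step 2 — 2 * pi * n = 2 * pi * 1.33 = 8.356636
Step 3 — Q = 6400100.0 / 8.356636 ≈ 765870 N·m (5 s.f.)

765870 N·m


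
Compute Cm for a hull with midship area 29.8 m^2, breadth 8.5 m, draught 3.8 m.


Formula: Cm = Am / (B * T)
Step 1 — B * T = 8.5 * 3.8 = 32.3 m^2
Step 2 — Cm = 29.8 / 32.3 ≈ 0.92260 (5 s.f.)

0.92260


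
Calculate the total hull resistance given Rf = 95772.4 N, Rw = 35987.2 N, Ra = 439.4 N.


Formula: Rt = Rf + Rw + Ra
Substituting: Rt = 95772.4 + 35987.2 + 439.4
Result: Rt = 132199.0 N

132199.0 N


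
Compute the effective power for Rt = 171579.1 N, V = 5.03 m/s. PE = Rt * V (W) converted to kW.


Formula: PE = Rt * V / 1000 (kW)
Step 1 — PE (W) = 171579.1 * 5.03 = 863042.873 W
Step 2 — PE (kW) = 863042.873 / 1000 ≈ 863.04 kW (5 s.f.)

863.04 kW


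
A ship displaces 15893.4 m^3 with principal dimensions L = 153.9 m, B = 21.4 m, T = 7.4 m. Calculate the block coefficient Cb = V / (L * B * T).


Formula: Cb = V / (L * B * T)
Step 1 — L * B * T = 153.9 * 21.4 * 7.4 = 24371.604 m^3
Step 2 — Cb = 15893.4 / 24371.604 ≈ 0.65213 (5 s.f.)

0.65213


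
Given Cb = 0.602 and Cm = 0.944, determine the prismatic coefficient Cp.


Formula: Cp = Cb / Cm
Substituting: Cp = 0.602 / 0.944
Result: Cp ≈ 0.63771 (5 s.f.)

0.63771


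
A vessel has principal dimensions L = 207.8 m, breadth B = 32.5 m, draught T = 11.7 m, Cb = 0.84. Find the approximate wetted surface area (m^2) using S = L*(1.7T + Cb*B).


Formula: S = 1.7*L*T + V/T with V = Cb*L*B*T, i.e. S = L * (1.7*T + Cb*B)
Step 1 — 1.7*T = 1.7 * 11.7 = 19.89 m
Step 2 — Cb*B = 0.84 * 32.5 = 27.3 m
Step 3 — 1.7*T + Cb*B = 19.89 + 27.3 = 47.19 m
Step 4 — S = 207.8 * 47.19 ≈ 9806.1 m^2 (5 s.f.)

9806.1 m^2


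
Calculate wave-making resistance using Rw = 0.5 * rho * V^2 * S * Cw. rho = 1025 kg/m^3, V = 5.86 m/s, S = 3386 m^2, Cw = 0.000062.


Formula: Rw = 0.5 * rho * V^2 * S * Cw
Step 1 — V^2 = 5.86^2 = 34.3396
Step 2 — 0.5 * rho * V^2 = 0.5 * 1025 * 34.3396 = 17599.045
Step 3 — Rw = 17599.045 * 3386 * 0.000062 ≈ 3694.6 N (5 s.f.)

3694.6 N


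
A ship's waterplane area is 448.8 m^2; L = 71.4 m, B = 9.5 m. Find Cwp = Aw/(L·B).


Formula: Cwp = Aw / (L * B)
Step 1 — L * B = 71.4 * 9.5 = 678.3 m^2
Step 2 — Cwp = 448.8 / 678.3 ≈ 0.66165 (5 s.f.)

0.66165


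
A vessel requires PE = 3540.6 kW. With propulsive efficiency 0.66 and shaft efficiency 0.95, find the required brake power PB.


Formula: PB = PE / (eta_D * eta_S)
Step 1 — combined efficiency = eta_D * eta_S = 0.66 * 0.95 = 0.627
Step 2 — PB = 3540.6 / 0.627 ≈ 5646.9 kW (5 s.f.)

5646.9 kW


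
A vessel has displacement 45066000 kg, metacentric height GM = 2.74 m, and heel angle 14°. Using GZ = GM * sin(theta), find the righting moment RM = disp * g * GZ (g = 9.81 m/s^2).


Formula: GZ = GM * sin(theta); RM = disp * g * GZ
Step 1 — GZ = 2.74 * sin(14°) = 2.74 * 0.241922 = 0.662866 m
Step 2 — RM = 45066000 * 9.81 * 0.662866 ≈ 293050000 N·m (5 s.f.)

293050000 N·m


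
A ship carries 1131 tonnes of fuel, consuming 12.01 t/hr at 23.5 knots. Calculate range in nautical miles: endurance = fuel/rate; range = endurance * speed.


Formula: endurance = fuel / rate; range = endurance * speed
Step 1 — endurance = 1131 / 12.01 = 94.1715 hours
Step 2 — range = 94.1715 * 23.5 ≈ 2213.0 nautical miles (5 s.f.)

2213.0 NM


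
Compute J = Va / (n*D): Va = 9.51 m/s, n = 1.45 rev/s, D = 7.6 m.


Formula: J = Va / (n * D)
Step 1 — n * D = 1.45 * 7.6 = 11.02
Step 2 — J = 9.51 / 11.02 ≈ 0.86298 (5 s.f.)

0.86298


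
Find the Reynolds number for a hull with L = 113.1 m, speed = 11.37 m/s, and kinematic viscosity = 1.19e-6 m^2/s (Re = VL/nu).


Formula: Re = V * L / nu
Step 1 — V * L = 11.37 * 113.1 = 1285.947 m^2/s
Step 2 — Re = 1285.947 / 1.19e-6 = 1.08e+09

1.08e+09


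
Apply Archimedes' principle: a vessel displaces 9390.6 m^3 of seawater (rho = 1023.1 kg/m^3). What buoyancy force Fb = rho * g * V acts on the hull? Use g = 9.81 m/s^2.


Formula: Fb = rho * g * V
Substituting: Fb = 1023.1 * 9.81 * 9390.6
Intermediate: 1023.1 * 9.81 = 10036.611
Result: Fb = 10036.611 * 9390.6 ≈ 94250000 N (5 s.f.)

94250000 N


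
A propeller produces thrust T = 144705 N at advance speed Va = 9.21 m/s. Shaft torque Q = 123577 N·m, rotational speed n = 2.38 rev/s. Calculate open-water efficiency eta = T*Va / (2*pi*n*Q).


Formula: eta = T * Va / (2 * pi * n * Q)
Step 1 — numerator = T * Va = 144705 * 9.21 = 1332733.05
Step 2 — 2 * pi * n = 2 * pi * 2.38 = 14.953981
Step 3 — denominator = 14.953981 * 123577 = 1847968.11
Step 4 — eta = 1332733.05 / 1847968.11 ≈ 0.72119 (5 s.f.)

0.72119


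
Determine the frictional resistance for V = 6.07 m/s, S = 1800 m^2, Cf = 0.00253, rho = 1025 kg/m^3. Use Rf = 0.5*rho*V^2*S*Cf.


Formula: Rf = 0.5 * rho * V^2 * S * Cf
Step 1 — V^2 = 6.07^2 = 36.8449
Step 2 — 0.5 * rho * V^2 = 0.5 * 1025 * 36.8449 = 18883.01125
Step 3 — Rf = 18883.01125 * 1800 * 0.00253 ≈ 85993 N (5 s.f.)

85993 N


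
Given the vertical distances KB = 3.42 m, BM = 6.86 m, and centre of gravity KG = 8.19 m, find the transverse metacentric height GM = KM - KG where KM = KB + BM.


Formula: GM = KB + BM - KG
Step 1 — KM = KB + BM = 3.42 + 6.86 = 10.28 m
Step 2 — GM = KM - KG = 10.28 - 8.19 = 2.09 m

2.09 m


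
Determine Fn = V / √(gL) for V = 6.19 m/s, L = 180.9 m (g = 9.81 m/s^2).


Formula: Fn = V / sqrt(g * L)
Step 1 — g * L = 9.81 * 180.9 = 1774.629
Step 2 — sqrt(g * L) = sqrt(1774.629) = 42.126346
Step 3 — Fn = 6.19 / 42.126346 ≈ 0.14694 (5 s.f.)

0.14694


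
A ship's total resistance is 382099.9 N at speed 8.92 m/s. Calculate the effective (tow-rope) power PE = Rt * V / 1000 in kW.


Formula: PE = Rt * V / 1000 (kW)
Step 1 — PE (W) = 382099.9 * 8.92 = 3408331.108 W
Step 2 — PE (kW) = 3408331.108 / 1000 ≈ 3408.3 kW (5 s.f.)

3408.3 kW


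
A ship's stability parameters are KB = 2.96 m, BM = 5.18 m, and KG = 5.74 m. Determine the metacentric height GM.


Formula: GM = KB + BM - KG
Step 1 — KM = KB + BM = 2.96 + 5.18 = 8.14 m
Step 2 — GM = KM - KG = 8.14 - 5.74 = 2.4 m

2.4 m


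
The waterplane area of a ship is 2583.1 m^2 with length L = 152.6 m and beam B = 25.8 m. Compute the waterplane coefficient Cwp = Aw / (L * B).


Formula: Cwp = Aw / (L * B)
Step 1 — L * B = 152.6 * 25.8 = 3937.08 m^2
Step 2 — Cwp = 2583.1 / 3937.08 ≈ 0.65610 (5 s.f.)

0.65610


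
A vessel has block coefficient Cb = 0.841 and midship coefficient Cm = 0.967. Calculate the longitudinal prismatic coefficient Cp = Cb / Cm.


Formula: Cp = Cb / Cm
Substituting: Cp = 0.841 / 0.967
Result: Cp ≈ 0.86970 (5 s.f.)

0.86970


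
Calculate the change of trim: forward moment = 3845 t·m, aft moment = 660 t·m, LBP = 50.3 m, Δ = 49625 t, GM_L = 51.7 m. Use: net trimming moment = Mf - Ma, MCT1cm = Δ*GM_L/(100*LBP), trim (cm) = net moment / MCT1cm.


Formula: net trimming moment = Mf - Ma; MCT1cm = Δ*GM_L/(100*LBP); trim = net moment / MCT1cm
Step 1 — net trimming moment = 3845 - 660 = 3185 t·m
Step 2 — MCT1cm = 49625 * 51.7 / (100 * 50.3) = 510.0621 t·m/cm
Step 3 — trim = 3185 / 510.0621 ≈ 6.2443 cm (5 s.f.)

6.2443 cm


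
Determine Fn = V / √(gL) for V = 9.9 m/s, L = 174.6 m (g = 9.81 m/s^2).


Formula: Fn = V / sqrt(g * L)
Step 1 — g * L = 9.81 * 174.6 = 1712.826
Step 2 — sqrt(g * L) = sqrt(1712.826) = 41.386302
Step 3 — Fn = 9.9 / 41.386302 ≈ 0.23921 (5 s.f.)

0.23921


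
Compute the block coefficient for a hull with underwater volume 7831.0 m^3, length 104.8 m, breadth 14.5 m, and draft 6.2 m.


Formula: Cb = V / (L * B * T)
Step 1 — L * B * T = 104.8 * 14.5 * 6.2 = 9421.52 m^3
Step 2 — Cb = 7831.0 / 9421.52 ≈ 0.83118 (5 s.f.)

0.83118


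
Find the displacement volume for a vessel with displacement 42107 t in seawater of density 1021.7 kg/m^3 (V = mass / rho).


Formula: V = mass / rho
Step 1 — convert tonnes to kg: 42107 t * 1000 = 42107000 kg
Step 2 — V = 42107000 / 1021.7 ≈ 41213 m^3 (5 s.f.)

41213 m^3


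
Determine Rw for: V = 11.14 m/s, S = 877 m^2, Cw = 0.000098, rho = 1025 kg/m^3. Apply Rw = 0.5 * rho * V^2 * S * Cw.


Formula: Rw = 0.5 * rho * V^2 * S * Cw
Step 1 — V^2 = 11.14^2 = 124.0996
Step 2 — 0.5 * rho * V^2 = 0.5 * 1025 * 124.0996 = 63601.045
Step 3 — Rw = 63601.045 * 877 * 0.000098 ≈ 5466.3 N (5 s.f.)

5466.3 N


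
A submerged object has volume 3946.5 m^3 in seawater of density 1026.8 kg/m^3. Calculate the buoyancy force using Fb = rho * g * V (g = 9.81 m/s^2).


Formula: Fb = rho * g * V
Substituting: Fb = 1026.8 * 9.81 * 3946.5
Intermediate: 1026.8 * 9.81 = 10072.908
Result: Fb = 10072.908 * 3946.5 ≈ 39753000 N (5 s.f.)

39753000 N


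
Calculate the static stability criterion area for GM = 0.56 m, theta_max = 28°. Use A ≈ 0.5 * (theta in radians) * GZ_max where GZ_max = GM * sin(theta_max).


Formula: GZ_max = GM * sin(theta); Area = 0.5 * theta_rad * GZ_max
Step 1 — GZ_max = 0.56 * sin(28°) = 0.56 * 0.469472 = 0.262904 m
Step 2 — theta_rad = 28 * pi/180 = 0.488692 rad
Step 3 — Area = 0.5 * 0.488692 * 0.262904 ≈ 0.064240 m·rad (5 s.f.)

0.064240 m·rad


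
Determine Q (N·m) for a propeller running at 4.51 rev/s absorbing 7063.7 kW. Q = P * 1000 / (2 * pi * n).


Formula: Q = P_W / (2 * pi * n)
Step 1 — P_W = 7063.7 kW * 1000 = 7063700.0 W
Step 2 — 2 * pi * n = 2 * pi * 4.51 = 28.337166
Step 3 — Q = 7063700.0 / 28.337166 ≈ 249270 N·m (5 s.f.)

249270 N·m


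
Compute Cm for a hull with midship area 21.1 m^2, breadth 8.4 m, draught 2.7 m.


Formula: Cm = Am / (B * T)
Step 1 — B * T = 8.4 * 2.7 = 22.68 m^2
Step 2 — Cm = 21.1 / 22.68 ≈ 0.93034 (5 s.f.)

0.93034


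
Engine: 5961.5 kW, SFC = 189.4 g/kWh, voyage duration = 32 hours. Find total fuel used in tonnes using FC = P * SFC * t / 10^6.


Formula: FC (tonnes) = P * SFC * t / 1,000,000
Step 1 — P * SFC * t = 5961.5 * 189.4 * 32 = 36131459.2 g
Step 2 — FC (tonnes) = 36131459.2 / 1,000,000 ≈ 36.131 tonnes (5 s.f.)

36.131 tonnes


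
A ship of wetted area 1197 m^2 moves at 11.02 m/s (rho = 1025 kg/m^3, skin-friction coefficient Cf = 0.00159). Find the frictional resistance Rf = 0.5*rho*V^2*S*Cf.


Formula: Rf = 0.5 * rho * V^2 * S * Cf
Step 1 — V^2 = 11.02^2 = 121.4404
Step 2 — 0.5 * rho * V^2 = 0.5 * 1025 * 121.4404 = 62238.205
Step 3 — Rf = 62238.205 * 1197 * 0.00159 ≈ 118450 N (5 s.f.)

118450 N


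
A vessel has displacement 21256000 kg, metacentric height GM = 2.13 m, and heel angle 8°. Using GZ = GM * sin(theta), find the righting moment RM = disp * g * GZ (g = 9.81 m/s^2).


Formula: GZ = GM * sin(theta); RM = disp * g * GZ
Step 1 — GZ = 2.13 * sin(8°) = 2.13 * 0.139173 = 0.296438 m
Step 2 — RM = 21256000 * 9.81 * 0.296438 ≈ 61814000 N·m (5 s.f.)

61814000 N·m


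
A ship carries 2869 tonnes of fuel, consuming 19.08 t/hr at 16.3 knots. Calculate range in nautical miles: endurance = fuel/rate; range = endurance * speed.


Formula: endurance = fuel / rate; range = endurance * speed
Step 1 — endurance = 2869 / 19.08 = 150.3669 hours
Step 2 — range = 150.3669 * 16.3 ≈ 2451.0 nautical miles (5 s.f.)

2451.0 NM


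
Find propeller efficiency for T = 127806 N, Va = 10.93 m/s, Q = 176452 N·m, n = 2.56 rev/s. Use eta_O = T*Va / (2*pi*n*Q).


Formula: eta = T * Va / (2 * pi * n * Q)
Step 1 — numerator = T * Va = 127806 * 10.93 = 1396919.58
Step 2 — 2 * pi * n = 2 * pi * 2.56 = 16.084954
Step 3 — denominator = 16.084954 * 176452 = 2838222.3
Step 4 — eta = 1396919.58 / 2838222.3 ≈ 0.49218 (5 s.f.)

0.49218


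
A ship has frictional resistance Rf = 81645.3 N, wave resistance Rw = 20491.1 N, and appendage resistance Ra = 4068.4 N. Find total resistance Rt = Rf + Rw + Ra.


Formula: Rt = Rf + Rw + Ra
Substituting: Rt = 81645.3 + 20491.1 + 4068.4
Result: Rt = 106204.8 N

106204.8 N


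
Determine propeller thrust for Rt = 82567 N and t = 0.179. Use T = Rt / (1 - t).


Formula: T = Rt / (1 - t)
Step 1 — (1 - t) = 1 - 0.179 = 0.821
Step 2 — T = 82567 / 0.821 ≈ 100570 N (5 s.f.)

100570 N


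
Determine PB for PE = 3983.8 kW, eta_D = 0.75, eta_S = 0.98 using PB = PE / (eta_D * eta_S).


Formula: PB = PE / (eta_D * eta_S)
Step 1 — combined efficiency = eta_D * eta_S = 0.75 * 0.98 = 0.735
Step 2 — PB = 3983.8 / 0.735 ≈ 5420.1 kW (5 s.f.)

5420.1 kW


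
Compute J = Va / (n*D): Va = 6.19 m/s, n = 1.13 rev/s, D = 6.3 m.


Formula: J = Va / (n * D)
Step 1 — n * D = 1.13 * 6.3 = 7.119
Step 2 — J = 6.19 / 7.119 ≈ 0.86950 (5 s.f.)

0.86950


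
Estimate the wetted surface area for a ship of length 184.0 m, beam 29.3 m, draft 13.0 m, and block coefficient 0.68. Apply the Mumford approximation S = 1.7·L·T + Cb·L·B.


Formula: S = 1.7*L*T + V/T with V = Cb*L*B*T, i.e. S = L * (1.7*T + Cb*B)
Step 1 — 1.7*T = 1.7 * 13.0 = 22.1 m
Step 2 — Cb*B = 0.68 * 29.3 = 19.924 m
Step 3 — 1.7*T + Cb*B = 22.1 + 19.924 = 42.024 m
Step 4 — S = 184.0 * 42.024 ≈ 7732.4 m^2 (5 s.f.)

7732.4 m^2


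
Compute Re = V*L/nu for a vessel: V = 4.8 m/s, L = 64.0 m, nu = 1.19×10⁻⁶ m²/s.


Formula: Re = V * L / nu
Step 1 — V * L = 4.8 * 64.0 = 307.2 m^2/s
Step 2 — Re = 307.2 / 1.19e-6 = 2.58e+08

2.58e+08


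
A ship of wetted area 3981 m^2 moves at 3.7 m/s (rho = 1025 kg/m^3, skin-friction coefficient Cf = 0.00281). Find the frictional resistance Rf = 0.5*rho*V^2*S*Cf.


Formula: Rf = 0.5 * rho * V^2 * S * Cf
Step 1 — V^2 = 3.7^2 = 13.69
Step 2 — 0.5 * rho * V^2 = 0.5 * 1025 * 13.69 = 7016.125
Step 3 — Rf = 7016.125 * 3981 * 0.00281 ≈ 78487 N (5 s.f.)

78487 N


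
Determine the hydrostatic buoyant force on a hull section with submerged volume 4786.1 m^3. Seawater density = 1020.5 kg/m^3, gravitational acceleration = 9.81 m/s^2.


Formula: Fb = rho * g * V
Substituting: Fb = 1020.5 * 9.81 * 4786.1
Intermediate: 1020.5 * 9.81 = 10011.105
Result: Fb = 10011.105 * 4786.1 ≈ 47914000 N (5 s.f.)

47914000 N


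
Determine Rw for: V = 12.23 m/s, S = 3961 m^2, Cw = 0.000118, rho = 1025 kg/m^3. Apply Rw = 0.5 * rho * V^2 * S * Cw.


Formula: Rw = 0.5 * rho * V^2 * S * Cw
Step 1 — V^2 = 12.23^2 = 149.5729
Step 2 — 0.5 * rho * V^2 = 0.5 * 1025 * 149.5729 = 76656.11125
Step 3 — Rw = 76656.11125 * 3961 * 0.000118 ≈ 35829 N (5 s.f.)

35829 N


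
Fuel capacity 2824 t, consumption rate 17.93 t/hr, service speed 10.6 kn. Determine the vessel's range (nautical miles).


Formula: endurance = fuel / rate; range = endurance * speed
Step 1 — endurance = 2824 / 17.93 = 157.5014 hours
Step 2 — range = 157.5014 * 10.6 ≈ 1669.5 nautical miles (5 s.f.)

1669.5 NM


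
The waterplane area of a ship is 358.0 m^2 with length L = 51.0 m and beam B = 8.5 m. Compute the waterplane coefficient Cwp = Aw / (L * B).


Formula: Cwp = Aw / (L * B)
Step 1 — L * B = 51.0 * 8.5 = 433.5 m^2
Step 2 — Cwp = 358.0 / 433.5 ≈ 0.82584 (5 s.f.)

0.82584


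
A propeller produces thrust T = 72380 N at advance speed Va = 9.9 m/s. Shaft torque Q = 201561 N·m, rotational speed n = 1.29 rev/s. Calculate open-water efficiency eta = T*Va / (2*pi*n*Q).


Formula: eta = T * Va / (2 * pi * n * Q)
Step 1 — numerator = T * Va = 72380 * 9.9 = 716562.0
Step 2 — 2 * pi * n = 2 * pi * 1.29 = 8.105309
Step 3 — denominator = 8.105309 * 201561 = 1633714.19
Step 4 — eta = 716562.0 / 1633714.19 ≈ 0.43861 (5 s.f.)

0.43861


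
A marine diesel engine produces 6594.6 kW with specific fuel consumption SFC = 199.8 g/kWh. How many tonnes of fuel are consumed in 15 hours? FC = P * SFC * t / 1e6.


Formula: FC (tonnes) = P * SFC * t / 1,000,000
Step 1 — P * SFC * t = 6594.6 * 199.8 * 15 = 19764016.2 g
Step 2 — FC (tonnes) = 19764016.2 / 1,000,000 ≈ 19.764 tonnes (5 s.f.)

19.764 tonnes


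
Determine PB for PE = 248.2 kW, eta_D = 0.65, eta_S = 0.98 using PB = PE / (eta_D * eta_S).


Formula: PB = PE / (eta_D * eta_S)
Step 1 — combined efficiency = eta_D * eta_S = 0.65 * 0.98 = 0.637
Step 2 — PB = 248.2 / 0.637 ≈ 389.64 kW (5 s.f.)

389.64 kW


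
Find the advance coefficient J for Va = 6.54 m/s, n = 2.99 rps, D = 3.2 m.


Formula: J = Va / (n * D)
Step 1 — n * D = 2.99 * 3.2 = 9.568
Step 2 — J = 6.54 / 9.568 ≈ 0.68353 (5 s.f.)

0.68353


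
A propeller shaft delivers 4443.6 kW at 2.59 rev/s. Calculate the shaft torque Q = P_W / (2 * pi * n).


Formula: Q = P_W / (2 * pi * n)
Step 1 — P_W = 4443.6 kW * 1000 = 4443600.0 W
Step 2 — 2 * pi * n = 2 * pi * 2.59 = 16.27345
Step 3 — Q = 4443600.0 / 16.27345 ≈ 273060 N·m (5 s.f.)

273060 N·m


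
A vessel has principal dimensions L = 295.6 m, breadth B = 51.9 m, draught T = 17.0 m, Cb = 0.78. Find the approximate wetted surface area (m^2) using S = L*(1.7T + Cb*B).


Formula: S = 1.7*L*T + V/T with V = Cb*L*B*T, i.e. S = L * (1.7*T + Cb*B)
Step 1 — 1.7*T = 1.7 * 17.0 = 28.9 m
Step 2 — Cb*B = 0.78 * 51.9 = 40.482 m
Step 3 — 1.7*T + Cb*B = 28.9 + 40.482 = 69.382 m
Step 4 — S = 295.6 * 69.382 ≈ 20509 m^2 (5 s.f.)

20509 m^2


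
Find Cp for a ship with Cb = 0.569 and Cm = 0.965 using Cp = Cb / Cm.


Formula: Cp = Cb / Cm
Substituting: Cp = 0.569 / 0.965
Result: Cp ≈ 0.58964 (5 s.f.)

0.58964


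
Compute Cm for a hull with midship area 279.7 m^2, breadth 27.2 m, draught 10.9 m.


Formula: Cm = Am / (B * T)
Step 1 — B * T = 27.2 * 10.9 = 296.48 m^2
Step 2 — Cm = 279.7 / 296.48 ≈ 0.94340 (5 s.f.)

0.94340


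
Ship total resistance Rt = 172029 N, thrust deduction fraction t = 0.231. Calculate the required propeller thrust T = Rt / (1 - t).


Formula: T = Rt / (1 - t)
Step 1 — (1 - t) = 1 - 0.231 = 0.769
Step 2 — T = 172029 / 0.769 ≈ 223700 N (5 s.f.)

223700 N


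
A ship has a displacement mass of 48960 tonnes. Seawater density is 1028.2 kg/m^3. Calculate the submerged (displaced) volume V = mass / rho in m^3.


Formula: V = mass / rho
Step 1 — convert tonnes to kg: 48960 t * 1000 = 48960000 kg
Step 2 — V = 48960000 / 1028.2 ≈ 47617 m^3 (5 s.f.)

47617 m^3


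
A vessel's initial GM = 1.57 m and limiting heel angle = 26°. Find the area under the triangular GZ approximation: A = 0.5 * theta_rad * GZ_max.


Formula: GZ_max = GM * sin(theta); Area = 0.5 * theta_rad * GZ_max
Step 1 — GZ_max = 1.57 * sin(26°) = 1.57 * 0.438371 = 0.688242 m
Step 2 — theta_rad = 26 * pi/180 = 0.453786 rad
Step 3 — Area = 0.5 * 0.453786 * 0.688242 ≈ 0.15616 m·rad (5 s.f.)

0.15616 m·rad


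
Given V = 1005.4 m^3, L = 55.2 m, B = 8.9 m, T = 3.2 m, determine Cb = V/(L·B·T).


Formula: Cb = V / (L * B * T)
Step 1 — L * B * T = 55.2 * 8.9 * 3.2 = 1572.096 m^3
Step 2 — Cb = 1005.4 / 1572.096 ≈ 0.63953 (5 s.f.)

0.63953


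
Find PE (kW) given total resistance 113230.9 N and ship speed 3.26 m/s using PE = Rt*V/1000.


Formula: PE = Rt * V / 1000 (kW)
Step 1 — PE (W) = 113230.9 * 3.26 = 369132.734 W
Step 2 — PE (kW) = 369132.734 / 1000 ≈ 369.13 kW (5 s.f.)

369.13 kW


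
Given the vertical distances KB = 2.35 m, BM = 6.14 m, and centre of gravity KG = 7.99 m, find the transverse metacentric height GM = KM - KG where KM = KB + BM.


Formula: GM = KB + BM - KG
Step 1 — KM = KB + BM = 2.35 + 6.14 = 8.49 m
Step 2 — GM = KM - KG = 8.49 - 7.99 = 0.5 m

0.5 m


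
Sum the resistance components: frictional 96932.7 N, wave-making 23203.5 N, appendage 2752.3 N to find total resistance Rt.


Formula: Rt = Rf + Rw + Ra
Substituting: Rt = 96932.7 + 23203.5 + 2752.3
Result: Rt = 122888.5 N

122888.5 N


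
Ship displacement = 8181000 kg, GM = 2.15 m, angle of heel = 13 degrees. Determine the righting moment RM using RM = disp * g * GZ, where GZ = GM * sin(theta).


Formula: GZ = GM * sin(theta); RM = disp * g * GZ
Step 1 — GZ = 2.15 * sin(13°) = 2.15 * 0.224951 = 0.483645 m
Step 2 — RM = 8181000 * 9.81 * 0.483645 ≈ 38815000 N·m (5 s.f.)

38815000 N·m


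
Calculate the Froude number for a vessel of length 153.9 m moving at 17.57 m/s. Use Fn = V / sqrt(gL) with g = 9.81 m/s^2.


Formula: Fn = V / sqrt(g * L)
Step 1 — g * L = 9.81 * 153.9 = 1509.759
Step 2 — sqrt(g * L) = sqrt(1509.759) = 38.855617
Step 3 — Fn = 17.57 / 38.855617 ≈ 0.45219 (5 s.f.)

0.45219


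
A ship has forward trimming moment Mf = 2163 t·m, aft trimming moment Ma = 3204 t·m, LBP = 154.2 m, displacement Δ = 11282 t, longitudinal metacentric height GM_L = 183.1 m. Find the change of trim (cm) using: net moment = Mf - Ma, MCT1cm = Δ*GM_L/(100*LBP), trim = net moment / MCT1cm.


Formula: net trimming moment = Mf - Ma; MCT1cm = Δ*GM_L/(100*LBP); trim = net moment / MCT1cm
Step 1 — net trimming moment = 2163 - 3204 = -1041 t·m
Step 2 — MCT1cm = 11282 * 183.1 / (100 * 154.2) = 133.9646 t·m/cm
Step 3 — trim = -1041 / 133.9646 ≈ -7.7707 cm (5 s.f.)

-7.7707 cm


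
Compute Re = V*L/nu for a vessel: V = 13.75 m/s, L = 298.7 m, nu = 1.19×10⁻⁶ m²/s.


Formula: Re = V * L / nu
Step 1 — V * L = 13.75 * 298.7 = 4107.125 m^2/s
Step 2 — Re = 4107.125 / 1.19e-6 = 3.45e+09

3.45e+09


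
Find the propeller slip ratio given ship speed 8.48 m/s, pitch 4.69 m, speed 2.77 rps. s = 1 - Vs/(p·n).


Formula: s = 1 - Vs / (p * n)
Step 1 — p * n = 4.69 * 2.77 = 12.9913
Step 2 — Vs / (p*n) = 8.48 / 12.9913 = 0.652745 (6 d.p.)
Step 3 — s = 1 - 0.652745 = 0.347255

0.347255


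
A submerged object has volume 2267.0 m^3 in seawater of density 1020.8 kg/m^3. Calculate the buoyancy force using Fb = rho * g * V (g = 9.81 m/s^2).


Formula: Fb = rho * g * V
Substituting: Fb = 1020.8 * 9.81 * 2267.0
Intermediate: 1020.8 * 9.81 = 10014.048
Result: Fb = 10014.048 * 2267.0 ≈ 22702000 N (5 s.f.)

22702000 N


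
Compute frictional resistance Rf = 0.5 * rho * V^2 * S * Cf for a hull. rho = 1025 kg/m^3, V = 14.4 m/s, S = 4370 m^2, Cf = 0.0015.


Formula: Rf = 0.5 * rho * V^2 * S * Cf
Step 1 — V^2 = 14.4^2 = 207.36
Step 2 — 0.5 * rho * V^2 = 0.5 * 1025 * 207.36 = 106272.0
Step 3 — Rf = 106272.0 * 4370 * 0.0015 ≈ 696610 N (5 s.f.)

696610 N


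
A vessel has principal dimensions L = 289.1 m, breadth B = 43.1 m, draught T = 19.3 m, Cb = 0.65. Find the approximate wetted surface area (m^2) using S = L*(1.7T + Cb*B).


Formula: S = 1.7*L*T + V/T with V = Cb*L*B*T, i.e. S = L * (1.7*T + Cb*B)
Step 1 — 1.7*T = 1.7 * 19.3 = 32.81 m
Step 2 — Cb*B = 0.65 * 43.1 = 28.015 m
Step 3 — 1.7*T + Cb*B = 32.81 + 28.015 = 60.825 m
Step 4 — S = 289.1 * 60.825 ≈ 17585 m^2 (5 s.f.)

17585 m^2


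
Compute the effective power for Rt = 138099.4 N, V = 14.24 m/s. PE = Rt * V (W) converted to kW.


Formula: PE = Rt * V / 1000 (kW)
Step 1 — PE (W) = 138099.4 * 14.24 = 1966535.456 W
Step 2 — PE (kW) = 1966535.456 / 1000 ≈ 1966.5 kW (5 s.f.)

1966.5 kW


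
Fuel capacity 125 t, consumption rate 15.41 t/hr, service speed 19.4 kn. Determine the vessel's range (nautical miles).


Formula: endurance = fuel / rate; range = endurance * speed
Step 1 — endurance = 125 / 15.41 = 8.1116 hours
Step 2 — range = 8.1116 * 19.4 ≈ 157.37 nautical miles (5 s.f.)

157.37 NM


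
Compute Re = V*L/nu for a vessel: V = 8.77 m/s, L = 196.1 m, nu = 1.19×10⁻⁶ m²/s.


Formula: Re = V * L / nu
Step 1 — V * L = 8.77 * 196.1 = 1719.797 m^2/s
Step 2 — Re = 1719.797 / 1.19e-6 = 1.45e+09

1.45e+09


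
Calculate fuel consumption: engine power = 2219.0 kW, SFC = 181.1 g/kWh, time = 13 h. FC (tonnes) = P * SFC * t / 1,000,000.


Formula: FC (tonnes) = P * SFC * t / 1,000,000
Step 1 — P * SFC * t = 2219.0 * 181.1 * 13 = 5224191.7 g
Step 2 — FC (tonnes) = 5224191.7 / 1,000,000 ≈ 5.2242 tonnes (5 s.f.)

5.2242 tonnes


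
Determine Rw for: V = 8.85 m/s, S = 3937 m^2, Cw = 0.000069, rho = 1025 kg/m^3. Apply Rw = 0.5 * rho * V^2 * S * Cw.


Formula: Rw = 0.5 * rho * V^2 * S * Cw
Step 1 — V^2 = 8.85^2 = 78.3225
Step 2 — 0.5 * rho * V^2 = 0.5 * 1025 * 78.3225 = 40140.28125
Step 3 — Rw = 40140.28125 * 3937 * 0.000069 ≈ 10904 N (5 s.f.)

10904 N


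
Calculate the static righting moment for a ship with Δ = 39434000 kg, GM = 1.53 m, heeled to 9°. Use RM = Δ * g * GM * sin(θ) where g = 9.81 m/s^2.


Formula: GZ = GM * sin(theta); RM = disp * g * GZ
Step 1 — GZ = 1.53 * sin(9°) = 1.53 * 0.156434 = 0.239344 m
Step 2 — RM = 39434000 * 9.81 * 0.239344 ≈ 92590000 N·m (5 s.f.)

92590000 N·m


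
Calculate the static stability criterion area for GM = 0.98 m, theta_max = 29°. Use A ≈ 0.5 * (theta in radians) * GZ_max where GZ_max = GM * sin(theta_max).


Formula: GZ_max = GM * sin(theta); Area = 0.5 * theta_rad * GZ_max
Step 1 — GZ_max = 0.98 * sin(29°) = 0.98 * 0.48481 = 0.475114 m
Step 2 — theta_rad = 29 * pi/180 = 0.506145 rad
Step 3 — Area = 0.5 * 0.506145 * 0.475114 ≈ 0.12024 m·rad (5 s.f.)

0.12024 m·rad


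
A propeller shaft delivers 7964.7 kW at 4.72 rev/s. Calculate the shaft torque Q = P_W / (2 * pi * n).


Formula: Q = P_W / (2 * pi * n)
Step 1 — P_W = 7964.7 kW * 1000 = 7964700.0 W
Step 2 — 2 * pi * n = 2 * pi * 4.72 = 29.656635
Step 3 — Q = 7964700.0 / 29.656635 ≈ 268560 N·m (5 s.f.)

268560 N·m


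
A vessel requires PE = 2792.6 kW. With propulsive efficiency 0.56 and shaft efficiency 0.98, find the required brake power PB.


Formula: PB = PE / (eta_D * eta_S)
Step 1 — combined efficiency = eta_D * eta_S = 0.56 * 0.98 = 0.5488
Step 2 — PB = 2792.6 / 0.5488 ≈ 5088.6 kW (5 s.f.)

5088.6 kW


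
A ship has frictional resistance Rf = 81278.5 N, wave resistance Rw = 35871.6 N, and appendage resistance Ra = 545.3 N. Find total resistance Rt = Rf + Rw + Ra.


Formula: Rt = Rf + Rw + Ra
Substituting: Rt = 81278.5 + 35871.6 + 545.3
Result: Rt = 117695.4 N

117695.4 N


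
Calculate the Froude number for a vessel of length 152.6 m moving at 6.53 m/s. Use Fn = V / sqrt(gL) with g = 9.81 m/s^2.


Formula: Fn = V / sqrt(g * L)
Step 1 — g * L = 9.81 * 152.6 = 1497.006
Step 2 — sqrt(g * L) = sqrt(1497.006) = 38.691162
Step 3 — Fn = 6.53 / 38.691162 ≈ 0.16877 (5 s.f.)

0.16877


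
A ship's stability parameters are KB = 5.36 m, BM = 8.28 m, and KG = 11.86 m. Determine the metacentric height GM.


Formula: GM = KB + BM - KG
Step 1 — KM = KB + BM = 5.36 + 8.28 = 13.64 m
Step 2 — GM = KM - KG = 13.64 - 11.86 = 1.78 m

1.78 m


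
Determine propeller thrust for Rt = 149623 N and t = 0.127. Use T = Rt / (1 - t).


Formula: T = Rt / (1 - t)
Step 1 — (1 - t) = 1 - 0.127 = 0.873
Step 2 — T = 149623 / 0.873 ≈ 171390 N (5 s.f.)

171390 N


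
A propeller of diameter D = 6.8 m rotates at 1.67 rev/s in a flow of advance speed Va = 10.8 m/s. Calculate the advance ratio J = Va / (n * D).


Formula: J = Va / (n * D)
Step 1 — n * D = 1.67 * 6.8 = 11.356
Step 2 — J = 10.8 / 11.356 ≈ 0.95104 (5 s.f.)

0.95104


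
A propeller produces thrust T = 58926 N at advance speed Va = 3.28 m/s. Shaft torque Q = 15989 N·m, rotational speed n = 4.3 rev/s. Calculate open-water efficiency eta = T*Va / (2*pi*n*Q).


Formula: eta = T * Va / (2 * pi * n * Q)
Step 1 — numerator = T * Va = 58926 * 3.28 = 193277.28
Step 2 — 2 * pi * n = 2 * pi * 4.3 = 27.017697
Step 3 — denominator = 27.017697 * 15989 = 431985.96
Step 4 — eta = 193277.28 / 431985.96 ≈ 0.44742 (5 s.f.)

0.44742


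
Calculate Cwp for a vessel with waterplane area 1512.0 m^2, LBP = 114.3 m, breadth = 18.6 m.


Formula: Cwp = Aw / (L * B)
Step 1 — L * B = 114.3 * 18.6 = 2125.98 m^2
Step 2 — Cwp = 1512.0 / 2125.98 ≈ 0.71120 (5 s.f.)

0.71120


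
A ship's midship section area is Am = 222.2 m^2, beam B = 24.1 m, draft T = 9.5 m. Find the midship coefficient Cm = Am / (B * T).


Formula: Cm = Am / (B * T)
Step 1 — B * T = 24.1 * 9.5 = 228.95 m^2
Step 2 — Cm = 222.2 / 228.95 ≈ 0.97052 (5 s.f.)

0.97052


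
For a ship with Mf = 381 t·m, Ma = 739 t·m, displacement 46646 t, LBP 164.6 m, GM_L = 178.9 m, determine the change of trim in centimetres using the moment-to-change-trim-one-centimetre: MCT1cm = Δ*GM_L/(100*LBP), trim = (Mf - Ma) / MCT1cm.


Formula: net trimming moment = Mf - Ma; MCT1cm = Δ*GM_L/(100*LBP); trim = net moment / MCT1cm
Step 1 — net trimming moment = 381 - 739 = -358 t·m
Step 2 — MCT1cm = 46646 * 178.9 / (100 * 164.6) = 506.9848 t·m/cm
Step 3 — trim = -358 / 506.9848 ≈ -0.70614 cm (5 s.f.)

-0.70614 cm


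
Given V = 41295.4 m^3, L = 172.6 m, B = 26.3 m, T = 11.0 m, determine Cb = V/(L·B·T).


Formula: Cb = V / (L * B * T)
Step 1 — L * B * T = 172.6 * 26.3 * 11.0 = 49933.18 m^3
Step 2 — Cb = 41295.4 / 49933.18 ≈ 0.82701 (5 s.f.)

0.82701


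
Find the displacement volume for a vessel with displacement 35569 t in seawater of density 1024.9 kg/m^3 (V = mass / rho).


Formula: V = mass / rho
Step 1 — convert tonnes to kg: 35569 t * 1000 = 35569000 kg
Step 2 — V = 35569000 / 1024.9 ≈ 34705 m^3 (5 s.f.)

34705 m^3


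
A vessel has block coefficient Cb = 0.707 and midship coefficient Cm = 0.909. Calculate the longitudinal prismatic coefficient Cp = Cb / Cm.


Formula: Cp = Cb / Cm
Substituting: Cp = 0.707 / 0.909
Result: Cp ≈ 0.77778 (5 s.f.)

0.77778


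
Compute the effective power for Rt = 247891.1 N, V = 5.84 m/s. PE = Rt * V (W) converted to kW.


Formula: PE = Rt * V / 1000 (kW)
Step 1 — PE (W) = 247891.1 * 5.84 = 1447684.024 W
Step 2 — PE (kW) = 1447684.024 / 1000 ≈ 1447.7 kW (5 s.f.)

1447.7 kW


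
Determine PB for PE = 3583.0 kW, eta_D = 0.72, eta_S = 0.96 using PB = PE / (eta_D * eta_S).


Formula: PB = PE / (eta_D * eta_S)
Step 1 — combined efficiency = eta_D * eta_S = 0.72 * 0.96 = 0.6912
Step 2 — PB = 3583.0 / 0.6912 ≈ 5183.7 kW (5 s.f.)

5183.7 kW


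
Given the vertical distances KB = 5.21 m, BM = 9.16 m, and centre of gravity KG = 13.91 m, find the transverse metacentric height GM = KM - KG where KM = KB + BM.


Formula: GM = KB + BM - KG
Step 1 — KM = KB + BM = 5.21 + 9.16 = 14.37 m
Step 2 — GM = KM - KG = 14.37 - 13.91 = 0.46 m

0.46 m


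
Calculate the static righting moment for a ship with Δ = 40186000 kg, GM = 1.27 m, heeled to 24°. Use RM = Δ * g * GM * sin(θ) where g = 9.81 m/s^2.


Formula: GZ = GM * sin(theta); RM = disp * g * GZ
Step 1 — GZ = 1.27 * sin(24°) = 1.27 * 0.406737 = 0.516556 m
Step 2 — RM = 40186000 * 9.81 * 0.516556 ≈ 203640000 N·m (5 s.f.)

203640000 N·m


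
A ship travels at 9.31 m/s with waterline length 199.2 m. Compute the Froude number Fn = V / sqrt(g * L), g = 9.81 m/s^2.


Formula: Fn = V / sqrt(g * L)
Step 1 — g * L = 9.81 * 199.2 = 1954.152
Step 2 — sqrt(g * L) = sqrt(1954.152) = 44.205791
Step 3 — Fn = 9.31 / 44.205791 ≈ 0.21061 (5 s.f.)

0.21061


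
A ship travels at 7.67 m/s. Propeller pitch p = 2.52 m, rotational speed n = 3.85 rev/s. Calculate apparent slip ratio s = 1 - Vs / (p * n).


Formula: s = 1 - Vs / (p * n)
Step 1 — p * n = 2.52 * 3.85 = 9.702
Step 2 — Vs / (p*n) = 7.67 / 9.702 = 0.790559 (6 d.p.)
Step 3 — s = 1 - 0.790559 = 0.209441

0.209441


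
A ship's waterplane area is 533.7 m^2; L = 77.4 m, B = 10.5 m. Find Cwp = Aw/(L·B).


Formula: Cwp = Aw / (L * B)
Step 1 — L * B = 77.4 * 10.5 = 812.7 m^2
Step 2 — Cwp = 533.7 / 812.7 ≈ 0.65670 (5 s.f.)

0.65670


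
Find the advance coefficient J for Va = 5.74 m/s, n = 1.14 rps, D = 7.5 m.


Formula: J = Va / (n * D)
Step 1 — n * D = 1.14 * 7.5 = 8.55
Step 2 — J = 5.74 / 8.55 ≈ 0.67135 (5 s.f.)

0.67135


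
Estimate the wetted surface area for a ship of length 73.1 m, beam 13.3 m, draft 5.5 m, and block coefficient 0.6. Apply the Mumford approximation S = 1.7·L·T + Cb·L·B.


Formula: S = 1.7*L*T + V/T with V = Cb*L*B*T, i.e. S = L * (1.7*T + Cb*B)
Step 1 — 1.7*T = 1.7 * 5.5 = 9.35 m
Step 2 — Cb*B = 0.6 * 13.3 = 7.98 m
Step 3 — 1.7*T + Cb*B = 9.35 + 7.98 = 17.33 m
Step 4 — S = 73.1 * 17.33 ≈ 1266.8 m^2 (5 s.f.)

1266.8 m^2


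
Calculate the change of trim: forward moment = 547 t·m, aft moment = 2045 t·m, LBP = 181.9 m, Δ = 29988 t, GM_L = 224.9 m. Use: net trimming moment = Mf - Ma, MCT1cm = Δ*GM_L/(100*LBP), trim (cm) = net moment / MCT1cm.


Formula: net trimming moment = Mf - Ma; MCT1cm = Δ*GM_L/(100*LBP); trim = net moment / MCT1cm
Step 1 — net trimming moment = 547 - 2045 = -1498 t·m
Step 2 — MCT1cm = 29988 * 224.9 / (100 * 181.9) = 370.7697 t·m/cm
Step 3 — trim = -1498 / 370.7697 ≈ -4.0402 cm (5 s.f.)

-4.0402 cm


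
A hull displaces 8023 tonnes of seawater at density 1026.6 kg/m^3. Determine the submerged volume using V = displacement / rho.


Formula: V = mass / rho
Step 1 — convert tonnes to kg: 8023 t * 1000 = 8023000 kg
Step 2 — V = 8023000 / 1026.6 ≈ 7815.1 m^3 (5 s.f.)

7815.1 m^3


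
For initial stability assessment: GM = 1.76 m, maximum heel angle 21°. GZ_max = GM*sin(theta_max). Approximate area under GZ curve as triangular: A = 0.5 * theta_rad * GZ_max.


Formula: GZ_max = GM * sin(theta); Area = 0.5 * theta_rad * GZ_max
Step 1 — GZ_max = 1.76 * sin(21°) = 1.76 * 0.358368 = 0.630728 m
Step 2 — theta_rad = 21 * pi/180 = 0.366519 rad
Step 3 — Area = 0.5 * 0.366519 * 0.630728 ≈ 0.11559 m·rad (5 s.f.)

0.11559 m·rad


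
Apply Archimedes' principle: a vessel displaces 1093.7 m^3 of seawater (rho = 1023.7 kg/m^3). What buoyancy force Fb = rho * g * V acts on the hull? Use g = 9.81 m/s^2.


Formula: Fb = rho * g * V
Substituting: Fb = 1023.7 * 9.81 * 1093.7
Intermediate: 1023.7 * 9.81 = 10042.497
Result: Fb = 10042.497 * 1093.7 ≈ 10983000 N (5 s.f.)

10983000 N


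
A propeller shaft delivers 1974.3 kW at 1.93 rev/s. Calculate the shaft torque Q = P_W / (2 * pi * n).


Formula: Q = P_W / (2 * pi * n)
Step 1 — P_W = 1974.3 kW * 1000 = 1974300.0 W
Step 2 — 2 * pi * n = 2 * pi * 1.93 = 12.126548
Step 3 — Q = 1974300.0 / 12.126548 ≈ 162810 N·m (5 s.f.)

162810 N·m


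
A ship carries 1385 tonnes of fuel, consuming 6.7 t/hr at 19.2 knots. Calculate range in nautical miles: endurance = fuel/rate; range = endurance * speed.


Formula: endurance = fuel / rate; range = endurance * speed
Step 1 — endurance = 1385 / 6.7 = 206.7164 hours
Step 2 — range = 206.7164 * 19.2 ≈ 3969.0 nautical miles (5 s.f.)

3969.0 NM


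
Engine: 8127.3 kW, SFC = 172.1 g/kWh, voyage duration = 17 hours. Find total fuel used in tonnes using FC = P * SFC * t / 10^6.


Formula: FC (tonnes) = P * SFC * t / 1,000,000
Step 1 — P * SFC * t = 8127.3 * 172.1 * 17 = 23778041.61 g
Step 2 — FC (tonnes) = 23778041.61 / 1,000,000 ≈ 23.778 tonnes (5 s.f.)

23.778 tonnes


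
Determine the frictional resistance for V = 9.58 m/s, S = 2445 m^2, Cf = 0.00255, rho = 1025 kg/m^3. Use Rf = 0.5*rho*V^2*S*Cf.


Formula: Rf = 0.5 * rho * V^2 * S * Cf
Step 1 — V^2 = 9.58^2 = 91.7764
Step 2 — 0.5 * rho * V^2 = 0.5 * 1025 * 91.7764 = 47035.405
Step 3 — Rf = 47035.405 * 2445 * 0.00255 ≈ 293250 N (5 s.f.)

293250 N
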